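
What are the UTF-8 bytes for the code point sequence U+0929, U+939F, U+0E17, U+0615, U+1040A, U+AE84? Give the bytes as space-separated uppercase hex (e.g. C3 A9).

E0 A4 A9 E9 8E 9F E0 B8 97 D8 95 F0 90 90 8A EA BA 84

U+0929: 3-byte form → E0 A4 A9.
U+939F: 3-byte form → E9 8E 9F.
U+0E17: 3-byte form → E0 B8 97.
U+0615: 2-byte form → D8 95.
U+1040A: 4-byte form → F0 90 90 8A.
U+AE84: 3-byte form → EA BA 84.
Concatenated (18 bytes): E0 A4 A9 E9 8E 9F E0 B8 97 D8 95 F0 90 90 8A EA BA 84.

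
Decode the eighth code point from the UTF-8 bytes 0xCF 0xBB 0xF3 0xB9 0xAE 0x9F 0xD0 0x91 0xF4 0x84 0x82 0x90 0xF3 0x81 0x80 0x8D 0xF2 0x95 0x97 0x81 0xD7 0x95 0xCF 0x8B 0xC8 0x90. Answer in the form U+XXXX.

U+03CB

Offset 0: leading byte 0xCF = 11001111 → 2-byte char #1 = CF BB.
Offset 2: leading byte 0xF3 = 11110011 → 4-byte char #2 = F3 B9 AE 9F.
Offset 6: leading byte 0xD0 = 11010000 → 2-byte char #3 = D0 91.
Offset 8: leading byte 0xF4 = 11110100 → 4-byte char #4 = F4 84 82 90.
Offset 12: leading byte 0xF3 = 11110011 → 4-byte char #5 = F3 81 80 8D.
Offset 16: leading byte 0xF2 = 11110010 → 4-byte char #6 = F2 95 97 81.
Offset 20: leading byte 0xD7 = 11010111 → 2-byte char #7 = D7 95.
Offset 22: leading byte 0xCF = 11001111 → 2-byte char #8 = CF 8B.
Leading byte 0xCF = 11001111 matches 110xxxxx → 2-byte sequence.
Byte 1: 0xCF = 11001111, payload 01111 (5 bits).
Byte 2: 0x8B = 10001011 (10xxxxxx ✓), payload 001011.
Concatenate: 01111001011 = 0x3CB (11 bits → U+03CB).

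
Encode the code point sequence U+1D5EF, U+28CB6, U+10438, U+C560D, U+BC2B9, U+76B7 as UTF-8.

U+1D5EF: 4-byte form → F0 9D 97 AF.
U+28CB6: 4-byte form → F0 A8 B2 B6.
U+10438: 4-byte form → F0 90 90 B8.
U+C560D: 4-byte form → F3 85 98 8D.
U+BC2B9: 4-byte form → F2 BC 8A B9.
U+76B7: 3-byte form → E7 9A B7.
Concatenated (23 bytes): F0 9D 97 AF F0 A8 B2 B6 F0 90 90 B8 F3 85 98 8D F2 BC 8A B9 E7 9A B7.

F0 9D 97 AF F0 A8 B2 B6 F0 90 90 B8 F3 85 98 8D F2 BC 8A B9 E7 9A B7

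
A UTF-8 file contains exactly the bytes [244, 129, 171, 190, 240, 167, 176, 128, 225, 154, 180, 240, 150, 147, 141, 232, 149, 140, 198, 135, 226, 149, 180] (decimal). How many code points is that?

7

Byte at offset 0: 0xF4 = 11110100 → 4-byte char (#1). Advance 4.
Byte at offset 4: 0xF0 = 11110000 → 4-byte char (#2). Advance 4.
Byte at offset 8: 0xE1 = 11100001 → 3-byte char (#3). Advance 3.
Byte at offset 11: 0xF0 = 11110000 → 4-byte char (#4). Advance 4.
Byte at offset 15: 0xE8 = 11101000 → 3-byte char (#5). Advance 3.
Byte at offset 18: 0xC6 = 11000110 → 2-byte char (#6). Advance 2.
Byte at offset 20: 0xE2 = 11100010 → 3-byte char (#7). Advance 3.
Reached end at offset 23 after 7 code points.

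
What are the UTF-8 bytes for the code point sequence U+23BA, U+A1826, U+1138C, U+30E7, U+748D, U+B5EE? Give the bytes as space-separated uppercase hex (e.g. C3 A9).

U+23BA: 3-byte form → E2 8E BA.
U+A1826: 4-byte form → F2 A1 A0 A6.
U+1138C: 4-byte form → F0 91 8E 8C.
U+30E7: 3-byte form → E3 83 A7.
U+748D: 3-byte form → E7 92 8D.
U+B5EE: 3-byte form → EB 97 AE.
Concatenated (20 bytes): E2 8E BA F2 A1 A0 A6 F0 91 8E 8C E3 83 A7 E7 92 8D EB 97 AE.

E2 8E BA F2 A1 A0 A6 F0 91 8E 8C E3 83 A7 E7 92 8D EB 97 AE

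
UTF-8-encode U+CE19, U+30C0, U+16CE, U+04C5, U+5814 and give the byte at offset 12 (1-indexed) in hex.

1-indexed offset 12 is 0-indexed offset 11.
U+CE19 → 3-byte form EC B8 99 at offsets 0–2.
U+30C0 → 3-byte form E3 83 80 at offsets 3–5.
U+16CE → 3-byte form E1 9B 8E at offsets 6–8.
U+04C5 → 2-byte form D3 85 at offsets 9–10.
U+5814 → 3-byte form E5 A0 94 at offsets 11–13.
Offset 11 falls in char 5's range; it's byte 1 of E5 A0 94 = 0xE5.

0xE5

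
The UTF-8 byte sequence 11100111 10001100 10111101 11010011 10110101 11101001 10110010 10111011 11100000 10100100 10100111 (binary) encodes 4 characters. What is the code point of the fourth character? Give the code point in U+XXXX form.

U+0927

Offset 0: leading byte 0xE7 = 11100111 → 3-byte char #1 = E7 8C BD.
Offset 3: leading byte 0xD3 = 11010011 → 2-byte char #2 = D3 B5.
Offset 5: leading byte 0xE9 = 11101001 → 3-byte char #3 = E9 B2 BB.
Offset 8: leading byte 0xE0 = 11100000 → 3-byte char #4 = E0 A4 A7.
Leading byte 0xE0 = 11100000 matches 1110xxxx → 3-byte sequence.
Byte 1: 0xE0 = 11100000, payload 0000 (4 bits).
Byte 2: 0xA4 = 10100100 (10xxxxxx ✓), payload 100100.
Byte 3: 0xA7 = 10100111 (10xxxxxx ✓), payload 100111.
Concatenate: 0000100100100111 = 0x927 (16 bits → U+0927).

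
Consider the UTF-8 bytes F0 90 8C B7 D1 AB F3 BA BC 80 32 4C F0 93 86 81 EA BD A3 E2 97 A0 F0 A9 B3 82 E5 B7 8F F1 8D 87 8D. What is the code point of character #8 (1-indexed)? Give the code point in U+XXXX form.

U+25E0

Offset 0: leading byte 0xF0 = 11110000 → 4-byte char #1 = F0 90 8C B7.
Offset 4: leading byte 0xD1 = 11010001 → 2-byte char #2 = D1 AB.
Offset 6: leading byte 0xF3 = 11110011 → 4-byte char #3 = F3 BA BC 80.
Offset 10: leading byte 0x32 = 00110010 → 1-byte char #4 = 32.
Offset 11: leading byte 0x4C = 01001100 → 1-byte char #5 = 4C.
Offset 12: leading byte 0xF0 = 11110000 → 4-byte char #6 = F0 93 86 81.
Offset 16: leading byte 0xEA = 11101010 → 3-byte char #7 = EA BD A3.
Offset 19: leading byte 0xE2 = 11100010 → 3-byte char #8 = E2 97 A0.
Leading byte 0xE2 = 11100010 matches 1110xxxx → 3-byte sequence.
Byte 1: 0xE2 = 11100010, payload 0010 (4 bits).
Byte 2: 0x97 = 10010111 (10xxxxxx ✓), payload 010111.
Byte 3: 0xA0 = 10100000 (10xxxxxx ✓), payload 100000.
Concatenate: 0010010111100000 = 0x25E0 (16 bits → U+25E0).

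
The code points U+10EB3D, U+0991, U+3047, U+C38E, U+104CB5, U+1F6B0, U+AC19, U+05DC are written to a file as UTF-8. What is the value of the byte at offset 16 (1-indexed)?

1-indexed offset 16 is 0-indexed offset 15.
U+10EB3D → 4-byte form F4 8E AC BD at offsets 0–3.
U+0991 → 3-byte form E0 A6 91 at offsets 4–6.
U+3047 → 3-byte form E3 81 87 at offsets 7–9.
U+C38E → 3-byte form EC 8E 8E at offsets 10–12.
U+104CB5 → 4-byte form F4 84 B2 B5 at offsets 13–16.
Offset 15 falls in char 5's range; it's byte 3 of F4 84 B2 B5 = 0xB2.

0xB2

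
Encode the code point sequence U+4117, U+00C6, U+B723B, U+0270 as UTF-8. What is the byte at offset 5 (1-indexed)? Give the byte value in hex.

0x86

1-indexed offset 5 is 0-indexed offset 4.
U+4117 → 3-byte form E4 84 97 at offsets 0–2.
U+00C6 → 2-byte form C3 86 at offsets 3–4.
Offset 4 falls in char 2's range; it's byte 2 of C3 86 = 0x86.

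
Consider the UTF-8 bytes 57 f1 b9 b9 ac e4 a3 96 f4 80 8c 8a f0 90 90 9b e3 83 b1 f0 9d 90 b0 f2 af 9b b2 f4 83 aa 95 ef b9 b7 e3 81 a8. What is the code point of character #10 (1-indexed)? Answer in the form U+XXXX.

U+FE77

Offset 0: leading byte 0x57 = 01010111 → 1-byte char #1 = 57.
Offset 1: leading byte 0xF1 = 11110001 → 4-byte char #2 = F1 B9 B9 AC.
Offset 5: leading byte 0xE4 = 11100100 → 3-byte char #3 = E4 A3 96.
Offset 8: leading byte 0xF4 = 11110100 → 4-byte char #4 = F4 80 8C 8A.
Offset 12: leading byte 0xF0 = 11110000 → 4-byte char #5 = F0 90 90 9B.
Offset 16: leading byte 0xE3 = 11100011 → 3-byte char #6 = E3 83 B1.
Offset 19: leading byte 0xF0 = 11110000 → 4-byte char #7 = F0 9D 90 B0.
Offset 23: leading byte 0xF2 = 11110010 → 4-byte char #8 = F2 AF 9B B2.
Offset 27: leading byte 0xF4 = 11110100 → 4-byte char #9 = F4 83 AA 95.
Offset 31: leading byte 0xEF = 11101111 → 3-byte char #10 = EF B9 B7.
Leading byte 0xEF = 11101111 matches 1110xxxx → 3-byte sequence.
Byte 1: 0xEF = 11101111, payload 1111 (4 bits).
Byte 2: 0xB9 = 10111001 (10xxxxxx ✓), payload 111001.
Byte 3: 0xB7 = 10110111 (10xxxxxx ✓), payload 110111.
Concatenate: 1111111001110111 = 0xFE77 (16 bits → U+FE77).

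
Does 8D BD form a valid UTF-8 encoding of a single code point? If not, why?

Byte 0x8D = 10001101 has the form 10xxxxxx — a continuation byte — but there is no preceding leading byte.

invalid (continuation byte with no leading byte)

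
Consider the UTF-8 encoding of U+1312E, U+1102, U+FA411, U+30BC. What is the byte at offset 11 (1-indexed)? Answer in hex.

1-indexed offset 11 is 0-indexed offset 10.
U+1312E → 4-byte form F0 93 84 AE at offsets 0–3.
U+1102 → 3-byte form E1 84 82 at offsets 4–6.
U+FA411 → 4-byte form F3 BA 90 91 at offsets 7–10.
Offset 10 falls in char 3's range; it's byte 4 of F3 BA 90 91 = 0x91.

0x91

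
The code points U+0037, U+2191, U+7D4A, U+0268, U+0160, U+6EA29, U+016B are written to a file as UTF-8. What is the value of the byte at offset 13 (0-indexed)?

0xA8

U+0037 → 1-byte form 37 at offsets 0–0.
U+2191 → 3-byte form E2 86 91 at offsets 1–3.
U+7D4A → 3-byte form E7 B5 8A at offsets 4–6.
U+0268 → 2-byte form C9 A8 at offsets 7–8.
U+0160 → 2-byte form C5 A0 at offsets 9–10.
U+6EA29 → 4-byte form F1 AE A8 A9 at offsets 11–14.
Offset 13 falls in char 6's range; it's byte 3 of F1 AE A8 A9 = 0xA8.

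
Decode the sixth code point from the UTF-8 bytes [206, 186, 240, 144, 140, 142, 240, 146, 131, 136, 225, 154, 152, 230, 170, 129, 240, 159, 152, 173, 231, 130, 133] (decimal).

Offset 0: leading byte 0xCE = 11001110 → 2-byte char #1 = CE BA.
Offset 2: leading byte 0xF0 = 11110000 → 4-byte char #2 = F0 90 8C 8E.
Offset 6: leading byte 0xF0 = 11110000 → 4-byte char #3 = F0 92 83 88.
Offset 10: leading byte 0xE1 = 11100001 → 3-byte char #4 = E1 9A 98.
Offset 13: leading byte 0xE6 = 11100110 → 3-byte char #5 = E6 AA 81.
Offset 16: leading byte 0xF0 = 11110000 → 4-byte char #6 = F0 9F 98 AD.
Leading byte 0xF0 = 11110000 matches 11110xxx → 4-byte sequence.
Byte 1: 0xF0 = 11110000, payload 000 (3 bits).
Byte 2: 0x9F = 10011111 (10xxxxxx ✓), payload 011111.
Byte 3: 0x98 = 10011000 (10xxxxxx ✓), payload 011000.
Byte 4: 0xAD = 10101101 (10xxxxxx ✓), payload 101101.
Concatenate: 000011111011000101101 = 0x1F62D (21 bits → U+1F62D).

U+1F62D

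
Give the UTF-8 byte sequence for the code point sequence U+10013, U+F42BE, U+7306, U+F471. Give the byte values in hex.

U+10013: 4-byte form → F0 90 80 93.
U+F42BE: 4-byte form → F3 B4 8A BE.
U+7306: 3-byte form → E7 8C 86.
U+F471: 3-byte form → EF 91 B1.
Concatenated (14 bytes): F0 90 80 93 F3 B4 8A BE E7 8C 86 EF 91 B1.

F0 90 80 93 F3 B4 8A BE E7 8C 86 EF 91 B1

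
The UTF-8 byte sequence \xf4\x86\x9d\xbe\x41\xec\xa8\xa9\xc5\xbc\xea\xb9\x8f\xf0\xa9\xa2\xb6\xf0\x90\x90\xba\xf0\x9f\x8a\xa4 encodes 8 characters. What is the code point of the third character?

Offset 0: leading byte 0xF4 = 11110100 → 4-byte char #1 = F4 86 9D BE.
Offset 4: leading byte 0x41 = 01000001 → 1-byte char #2 = 41.
Offset 5: leading byte 0xEC = 11101100 → 3-byte char #3 = EC A8 A9.
Leading byte 0xEC = 11101100 matches 1110xxxx → 3-byte sequence.
Byte 1: 0xEC = 11101100, payload 1100 (4 bits).
Byte 2: 0xA8 = 10101000 (10xxxxxx ✓), payload 101000.
Byte 3: 0xA9 = 10101001 (10xxxxxx ✓), payload 101001.
Concatenate: 1100101000101001 = 0xCA29 (16 bits → U+CA29).

U+CA29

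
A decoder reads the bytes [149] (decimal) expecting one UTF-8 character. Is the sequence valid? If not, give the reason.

invalid (continuation byte with no leading byte)

Byte 0x95 = 10010101 has the form 10xxxxxx — a continuation byte — but there is no preceding leading byte.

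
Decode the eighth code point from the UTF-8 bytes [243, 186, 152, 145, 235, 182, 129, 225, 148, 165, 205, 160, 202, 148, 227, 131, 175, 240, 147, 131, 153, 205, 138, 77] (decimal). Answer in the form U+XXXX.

U+034A

Offset 0: leading byte 0xF3 = 11110011 → 4-byte char #1 = F3 BA 98 91.
Offset 4: leading byte 0xEB = 11101011 → 3-byte char #2 = EB B6 81.
Offset 7: leading byte 0xE1 = 11100001 → 3-byte char #3 = E1 94 A5.
Offset 10: leading byte 0xCD = 11001101 → 2-byte char #4 = CD A0.
Offset 12: leading byte 0xCA = 11001010 → 2-byte char #5 = CA 94.
Offset 14: leading byte 0xE3 = 11100011 → 3-byte char #6 = E3 83 AF.
Offset 17: leading byte 0xF0 = 11110000 → 4-byte char #7 = F0 93 83 99.
Offset 21: leading byte 0xCD = 11001101 → 2-byte char #8 = CD 8A.
Leading byte 0xCD = 11001101 matches 110xxxxx → 2-byte sequence.
Byte 1: 0xCD = 11001101, payload 01101 (5 bits).
Byte 2: 0x8A = 10001010 (10xxxxxx ✓), payload 001010.
Concatenate: 01101001010 = 0x34A (11 bits → U+034A).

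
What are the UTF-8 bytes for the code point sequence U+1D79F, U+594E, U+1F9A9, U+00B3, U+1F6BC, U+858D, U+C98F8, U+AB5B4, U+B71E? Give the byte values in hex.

U+1D79F: 4-byte form → F0 9D 9E 9F.
U+594E: 3-byte form → E5 A5 8E.
U+1F9A9: 4-byte form → F0 9F A6 A9.
U+00B3: 2-byte form → C2 B3.
U+1F6BC: 4-byte form → F0 9F 9A BC.
U+858D: 3-byte form → E8 96 8D.
U+C98F8: 4-byte form → F3 89 A3 B8.
U+AB5B4: 4-byte form → F2 AB 96 B4.
U+B71E: 3-byte form → EB 9C 9E.
Concatenated (31 bytes): F0 9D 9E 9F E5 A5 8E F0 9F A6 A9 C2 B3 F0 9F 9A BC E8 96 8D F3 89 A3 B8 F2 AB 96 B4 EB 9C 9E.

F0 9D 9E 9F E5 A5 8E F0 9F A6 A9 C2 B3 F0 9F 9A BC E8 96 8D F3 89 A3 B8 F2 AB 96 B4 EB 9C 9E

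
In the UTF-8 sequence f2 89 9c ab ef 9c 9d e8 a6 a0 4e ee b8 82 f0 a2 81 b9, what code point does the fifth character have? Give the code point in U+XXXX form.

Offset 0: leading byte 0xF2 = 11110010 → 4-byte char #1 = F2 89 9C AB.
Offset 4: leading byte 0xEF = 11101111 → 3-byte char #2 = EF 9C 9D.
Offset 7: leading byte 0xE8 = 11101000 → 3-byte char #3 = E8 A6 A0.
Offset 10: leading byte 0x4E = 01001110 → 1-byte char #4 = 4E.
Offset 11: leading byte 0xEE = 11101110 → 3-byte char #5 = EE B8 82.
Leading byte 0xEE = 11101110 matches 1110xxxx → 3-byte sequence.
Byte 1: 0xEE = 11101110, payload 1110 (4 bits).
Byte 2: 0xB8 = 10111000 (10xxxxxx ✓), payload 111000.
Byte 3: 0x82 = 10000010 (10xxxxxx ✓), payload 000010.
Concatenate: 1110111000000010 = 0xEE02 (16 bits → U+EE02).

U+EE02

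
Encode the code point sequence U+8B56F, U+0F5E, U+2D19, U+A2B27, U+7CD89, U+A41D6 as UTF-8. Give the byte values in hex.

U+8B56F: 4-byte form → F2 8B 95 AF.
U+0F5E: 3-byte form → E0 BD 9E.
U+2D19: 3-byte form → E2 B4 99.
U+A2B27: 4-byte form → F2 A2 AC A7.
U+7CD89: 4-byte form → F1 BC B6 89.
U+A41D6: 4-byte form → F2 A4 87 96.
Concatenated (22 bytes): F2 8B 95 AF E0 BD 9E E2 B4 99 F2 A2 AC A7 F1 BC B6 89 F2 A4 87 96.

F2 8B 95 AF E0 BD 9E E2 B4 99 F2 A2 AC A7 F1 BC B6 89 F2 A4 87 96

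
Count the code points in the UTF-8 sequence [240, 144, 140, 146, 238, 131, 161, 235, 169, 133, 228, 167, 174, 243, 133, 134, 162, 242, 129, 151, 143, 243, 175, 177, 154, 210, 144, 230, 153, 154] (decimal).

9

Byte at offset 0: 0xF0 = 11110000 → 4-byte char (#1). Advance 4.
Byte at offset 4: 0xEE = 11101110 → 3-byte char (#2). Advance 3.
Byte at offset 7: 0xEB = 11101011 → 3-byte char (#3). Advance 3.
Byte at offset 10: 0xE4 = 11100100 → 3-byte char (#4). Advance 3.
Byte at offset 13: 0xF3 = 11110011 → 4-byte char (#5). Advance 4.
Byte at offset 17: 0xF2 = 11110010 → 4-byte char (#6). Advance 4.
Byte at offset 21: 0xF3 = 11110011 → 4-byte char (#7). Advance 4.
Byte at offset 25: 0xD2 = 11010010 → 2-byte char (#8). Advance 2.
Byte at offset 27: 0xE6 = 11100110 → 3-byte char (#9). Advance 3.
Reached end at offset 30 after 9 code points.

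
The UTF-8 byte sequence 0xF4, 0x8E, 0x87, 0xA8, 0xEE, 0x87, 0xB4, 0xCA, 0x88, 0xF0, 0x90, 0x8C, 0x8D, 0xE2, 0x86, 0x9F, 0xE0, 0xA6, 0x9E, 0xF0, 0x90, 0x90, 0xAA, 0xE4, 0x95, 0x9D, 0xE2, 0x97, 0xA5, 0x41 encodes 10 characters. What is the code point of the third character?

Offset 0: leading byte 0xF4 = 11110100 → 4-byte char #1 = F4 8E 87 A8.
Offset 4: leading byte 0xEE = 11101110 → 3-byte char #2 = EE 87 B4.
Offset 7: leading byte 0xCA = 11001010 → 2-byte char #3 = CA 88.
Leading byte 0xCA = 11001010 matches 110xxxxx → 2-byte sequence.
Byte 1: 0xCA = 11001010, payload 01010 (5 bits).
Byte 2: 0x88 = 10001000 (10xxxxxx ✓), payload 001000.
Concatenate: 01010001000 = 0x288 (11 bits → U+0288).

U+0288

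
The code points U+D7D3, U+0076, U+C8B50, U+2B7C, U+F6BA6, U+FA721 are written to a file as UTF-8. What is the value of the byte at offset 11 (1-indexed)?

0xBC

1-indexed offset 11 is 0-indexed offset 10.
U+D7D3 → 3-byte form ED 9F 93 at offsets 0–2.
U+0076 → 1-byte form 76 at offsets 3–3.
U+C8B50 → 4-byte form F3 88 AD 90 at offsets 4–7.
U+2B7C → 3-byte form E2 AD BC at offsets 8–10.
Offset 10 falls in char 4's range; it's byte 3 of E2 AD BC = 0xBC.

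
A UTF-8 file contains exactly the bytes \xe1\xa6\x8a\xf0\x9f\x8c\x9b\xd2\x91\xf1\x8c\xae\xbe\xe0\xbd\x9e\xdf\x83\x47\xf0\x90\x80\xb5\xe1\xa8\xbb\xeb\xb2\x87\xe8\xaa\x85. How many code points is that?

Byte at offset 0: 0xE1 = 11100001 → 3-byte char (#1). Advance 3.
Byte at offset 3: 0xF0 = 11110000 → 4-byte char (#2). Advance 4.
Byte at offset 7: 0xD2 = 11010010 → 2-byte char (#3). Advance 2.
Byte at offset 9: 0xF1 = 11110001 → 4-byte char (#4). Advance 4.
Byte at offset 13: 0xE0 = 11100000 → 3-byte char (#5). Advance 3.
Byte at offset 16: 0xDF = 11011111 → 2-byte char (#6). Advance 2.
Byte at offset 18: 0x47 = 01000111 → 1-byte char (#7). Advance 1.
Byte at offset 19: 0xF0 = 11110000 → 4-byte char (#8). Advance 4.
Byte at offset 23: 0xE1 = 11100001 → 3-byte char (#9). Advance 3.
Byte at offset 26: 0xEB = 11101011 → 3-byte char (#10). Advance 3.
Byte at offset 29: 0xE8 = 11101000 → 3-byte char (#11). Advance 3.
Reached end at offset 32 after 11 code points.

11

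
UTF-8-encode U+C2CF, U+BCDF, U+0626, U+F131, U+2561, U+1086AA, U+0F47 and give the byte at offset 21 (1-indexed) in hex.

0x87

1-indexed offset 21 is 0-indexed offset 20.
U+C2CF → 3-byte form EC 8B 8F at offsets 0–2.
U+BCDF → 3-byte form EB B3 9F at offsets 3–5.
U+0626 → 2-byte form D8 A6 at offsets 6–7.
U+F131 → 3-byte form EF 84 B1 at offsets 8–10.
U+2561 → 3-byte form E2 95 A1 at offsets 11–13.
U+1086AA → 4-byte form F4 88 9A AA at offsets 14–17.
U+0F47 → 3-byte form E0 BD 87 at offsets 18–20.
Offset 20 falls in char 7's range; it's byte 3 of E0 BD 87 = 0x87.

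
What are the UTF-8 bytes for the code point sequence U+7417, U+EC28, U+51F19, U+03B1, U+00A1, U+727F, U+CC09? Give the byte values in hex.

U+7417: 3-byte form → E7 90 97.
U+EC28: 3-byte form → EE B0 A8.
U+51F19: 4-byte form → F1 91 BC 99.
U+03B1: 2-byte form → CE B1.
U+00A1: 2-byte form → C2 A1.
U+727F: 3-byte form → E7 89 BF.
U+CC09: 3-byte form → EC B0 89.
Concatenated (20 bytes): E7 90 97 EE B0 A8 F1 91 BC 99 CE B1 C2 A1 E7 89 BF EC B0 89.

E7 90 97 EE B0 A8 F1 91 BC 99 CE B1 C2 A1 E7 89 BF EC B0 89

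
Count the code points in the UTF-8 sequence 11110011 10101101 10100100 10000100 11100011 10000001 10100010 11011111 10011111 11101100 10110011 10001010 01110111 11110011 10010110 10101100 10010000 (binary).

6

Byte at offset 0: 0xF3 = 11110011 → 4-byte char (#1). Advance 4.
Byte at offset 4: 0xE3 = 11100011 → 3-byte char (#2). Advance 3.
Byte at offset 7: 0xDF = 11011111 → 2-byte char (#3). Advance 2.
Byte at offset 9: 0xEC = 11101100 → 3-byte char (#4). Advance 3.
Byte at offset 12: 0x77 = 01110111 → 1-byte char (#5). Advance 1.
Byte at offset 13: 0xF3 = 11110011 → 4-byte char (#6). Advance 4.
Reached end at offset 17 after 6 code points.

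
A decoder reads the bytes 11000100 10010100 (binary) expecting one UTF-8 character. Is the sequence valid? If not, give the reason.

valid

Leading byte 0xC4 = 11000100 → 2-byte form.
Continuation bytes 0x94=10010100 all match 10xxxxxx.
Decoded value 0x114 is ≥ 0x80 (shortest form) and not a surrogate.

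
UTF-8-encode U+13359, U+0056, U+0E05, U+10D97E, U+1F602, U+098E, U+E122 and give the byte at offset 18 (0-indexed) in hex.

U+13359 → 4-byte form F0 93 8D 99 at offsets 0–3.
U+0056 → 1-byte form 56 at offsets 4–4.
U+0E05 → 3-byte form E0 B8 85 at offsets 5–7.
U+10D97E → 4-byte form F4 8D A5 BE at offsets 8–11.
U+1F602 → 4-byte form F0 9F 98 82 at offsets 12–15.
U+098E → 3-byte form E0 A6 8E at offsets 16–18.
Offset 18 falls in char 6's range; it's byte 3 of E0 A6 8E = 0x8E.

0x8E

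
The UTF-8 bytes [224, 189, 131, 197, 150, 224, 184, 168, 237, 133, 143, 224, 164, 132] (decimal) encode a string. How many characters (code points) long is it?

5

Byte at offset 0: 0xE0 = 11100000 → 3-byte char (#1). Advance 3.
Byte at offset 3: 0xC5 = 11000101 → 2-byte char (#2). Advance 2.
Byte at offset 5: 0xE0 = 11100000 → 3-byte char (#3). Advance 3.
Byte at offset 8: 0xED = 11101101 → 3-byte char (#4). Advance 3.
Byte at offset 11: 0xE0 = 11100000 → 3-byte char (#5). Advance 3.
Reached end at offset 14 after 5 code points.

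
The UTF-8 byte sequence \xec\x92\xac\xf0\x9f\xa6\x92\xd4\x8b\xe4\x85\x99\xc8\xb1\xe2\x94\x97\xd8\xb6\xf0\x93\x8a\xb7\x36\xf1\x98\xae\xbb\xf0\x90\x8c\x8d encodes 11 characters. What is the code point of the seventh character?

Offset 0: leading byte 0xEC = 11101100 → 3-byte char #1 = EC 92 AC.
Offset 3: leading byte 0xF0 = 11110000 → 4-byte char #2 = F0 9F A6 92.
Offset 7: leading byte 0xD4 = 11010100 → 2-byte char #3 = D4 8B.
Offset 9: leading byte 0xE4 = 11100100 → 3-byte char #4 = E4 85 99.
Offset 12: leading byte 0xC8 = 11001000 → 2-byte char #5 = C8 B1.
Offset 14: leading byte 0xE2 = 11100010 → 3-byte char #6 = E2 94 97.
Offset 17: leading byte 0xD8 = 11011000 → 2-byte char #7 = D8 B6.
Leading byte 0xD8 = 11011000 matches 110xxxxx → 2-byte sequence.
Byte 1: 0xD8 = 11011000, payload 11000 (5 bits).
Byte 2: 0xB6 = 10110110 (10xxxxxx ✓), payload 110110.
Concatenate: 11000110110 = 0x636 (11 bits → U+0636).

U+0636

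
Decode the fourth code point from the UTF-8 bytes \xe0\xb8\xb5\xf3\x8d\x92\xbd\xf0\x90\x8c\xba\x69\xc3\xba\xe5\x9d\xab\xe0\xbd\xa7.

U+0069

Offset 0: leading byte 0xE0 = 11100000 → 3-byte char #1 = E0 B8 B5.
Offset 3: leading byte 0xF3 = 11110011 → 4-byte char #2 = F3 8D 92 BD.
Offset 7: leading byte 0xF0 = 11110000 → 4-byte char #3 = F0 90 8C BA.
Offset 11: leading byte 0x69 = 01101001 → 1-byte char #4 = 69.
Leading byte 0x69 = 01101001 matches 0xxxxxxx → 1-byte sequence.
Byte 1: 0x69 = 01101001, payload 1101001 (7 bits).
Concatenate: 1101001 = 0x69 (7 bits → U+0069).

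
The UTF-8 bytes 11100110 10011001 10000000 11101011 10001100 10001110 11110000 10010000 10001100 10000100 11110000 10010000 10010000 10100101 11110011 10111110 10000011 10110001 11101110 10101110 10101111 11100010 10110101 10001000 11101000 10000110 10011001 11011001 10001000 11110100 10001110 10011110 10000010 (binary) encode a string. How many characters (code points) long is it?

10

Byte at offset 0: 0xE6 = 11100110 → 3-byte char (#1). Advance 3.
Byte at offset 3: 0xEB = 11101011 → 3-byte char (#2). Advance 3.
Byte at offset 6: 0xF0 = 11110000 → 4-byte char (#3). Advance 4.
Byte at offset 10: 0xF0 = 11110000 → 4-byte char (#4). Advance 4.
Byte at offset 14: 0xF3 = 11110011 → 4-byte char (#5). Advance 4.
Byte at offset 18: 0xEE = 11101110 → 3-byte char (#6). Advance 3.
Byte at offset 21: 0xE2 = 11100010 → 3-byte char (#7). Advance 3.
Byte at offset 24: 0xE8 = 11101000 → 3-byte char (#8). Advance 3.
Byte at offset 27: 0xD9 = 11011001 → 2-byte char (#9). Advance 2.
Byte at offset 29: 0xF4 = 11110100 → 4-byte char (#10). Advance 4.
Reached end at offset 33 after 10 code points.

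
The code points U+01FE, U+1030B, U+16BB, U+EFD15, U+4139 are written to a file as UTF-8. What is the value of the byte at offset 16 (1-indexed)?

1-indexed offset 16 is 0-indexed offset 15.
U+01FE → 2-byte form C7 BE at offsets 0–1.
U+1030B → 4-byte form F0 90 8C 8B at offsets 2–5.
U+16BB → 3-byte form E1 9A BB at offsets 6–8.
U+EFD15 → 4-byte form F3 AF B4 95 at offsets 9–12.
U+4139 → 3-byte form E4 84 B9 at offsets 13–15.
Offset 15 falls in char 5's range; it's byte 3 of E4 84 B9 = 0xB9.

0xB9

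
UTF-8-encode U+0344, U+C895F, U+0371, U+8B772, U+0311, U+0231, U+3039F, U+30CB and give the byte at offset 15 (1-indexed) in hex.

0xC8

1-indexed offset 15 is 0-indexed offset 14.
U+0344 → 2-byte form CD 84 at offsets 0–1.
U+C895F → 4-byte form F3 88 A5 9F at offsets 2–5.
U+0371 → 2-byte form CD B1 at offsets 6–7.
U+8B772 → 4-byte form F2 8B 9D B2 at offsets 8–11.
U+0311 → 2-byte form CC 91 at offsets 12–13.
U+0231 → 2-byte form C8 B1 at offsets 14–15.
Offset 14 falls in char 6's range; it's byte 1 of C8 B1 = 0xC8.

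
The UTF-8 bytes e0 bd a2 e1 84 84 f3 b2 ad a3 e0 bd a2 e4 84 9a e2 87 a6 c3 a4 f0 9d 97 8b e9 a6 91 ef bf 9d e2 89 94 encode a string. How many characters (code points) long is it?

11

Byte at offset 0: 0xE0 = 11100000 → 3-byte char (#1). Advance 3.
Byte at offset 3: 0xE1 = 11100001 → 3-byte char (#2). Advance 3.
Byte at offset 6: 0xF3 = 11110011 → 4-byte char (#3). Advance 4.
Byte at offset 10: 0xE0 = 11100000 → 3-byte char (#4). Advance 3.
Byte at offset 13: 0xE4 = 11100100 → 3-byte char (#5). Advance 3.
Byte at offset 16: 0xE2 = 11100010 → 3-byte char (#6). Advance 3.
Byte at offset 19: 0xC3 = 11000011 → 2-byte char (#7). Advance 2.
Byte at offset 21: 0xF0 = 11110000 → 4-byte char (#8). Advance 4.
Byte at offset 25: 0xE9 = 11101001 → 3-byte char (#9). Advance 3.
Byte at offset 28: 0xEF = 11101111 → 3-byte char (#10). Advance 3.
Byte at offset 31: 0xE2 = 11100010 → 3-byte char (#11). Advance 3.
Reached end at offset 34 after 11 code points.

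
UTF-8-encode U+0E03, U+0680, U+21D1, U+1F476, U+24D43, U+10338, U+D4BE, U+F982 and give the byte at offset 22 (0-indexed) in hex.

U+0E03 → 3-byte form E0 B8 83 at offsets 0–2.
U+0680 → 2-byte form DA 80 at offsets 3–4.
U+21D1 → 3-byte form E2 87 91 at offsets 5–7.
U+1F476 → 4-byte form F0 9F 91 B6 at offsets 8–11.
U+24D43 → 4-byte form F0 A4 B5 83 at offsets 12–15.
U+10338 → 4-byte form F0 90 8C B8 at offsets 16–19.
U+D4BE → 3-byte form ED 92 BE at offsets 20–22.
Offset 22 falls in char 7's range; it's byte 3 of ED 92 BE = 0xBE.

0xBE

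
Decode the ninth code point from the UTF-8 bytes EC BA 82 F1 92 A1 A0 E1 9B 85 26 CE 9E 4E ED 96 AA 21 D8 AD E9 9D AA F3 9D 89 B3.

U+062D

Offset 0: leading byte 0xEC = 11101100 → 3-byte char #1 = EC BA 82.
Offset 3: leading byte 0xF1 = 11110001 → 4-byte char #2 = F1 92 A1 A0.
Offset 7: leading byte 0xE1 = 11100001 → 3-byte char #3 = E1 9B 85.
Offset 10: leading byte 0x26 = 00100110 → 1-byte char #4 = 26.
Offset 11: leading byte 0xCE = 11001110 → 2-byte char #5 = CE 9E.
Offset 13: leading byte 0x4E = 01001110 → 1-byte char #6 = 4E.
Offset 14: leading byte 0xED = 11101101 → 3-byte char #7 = ED 96 AA.
Offset 17: leading byte 0x21 = 00100001 → 1-byte char #8 = 21.
Offset 18: leading byte 0xD8 = 11011000 → 2-byte char #9 = D8 AD.
Leading byte 0xD8 = 11011000 matches 110xxxxx → 2-byte sequence.
Byte 1: 0xD8 = 11011000, payload 11000 (5 bits).
Byte 2: 0xAD = 10101101 (10xxxxxx ✓), payload 101101.
Concatenate: 11000101101 = 0x62D (11 bits → U+062D).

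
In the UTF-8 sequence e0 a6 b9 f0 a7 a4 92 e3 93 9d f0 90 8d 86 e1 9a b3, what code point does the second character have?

U+27912

Offset 0: leading byte 0xE0 = 11100000 → 3-byte char #1 = E0 A6 B9.
Offset 3: leading byte 0xF0 = 11110000 → 4-byte char #2 = F0 A7 A4 92.
Leading byte 0xF0 = 11110000 matches 11110xxx → 4-byte sequence.
Byte 1: 0xF0 = 11110000, payload 000 (3 bits).
Byte 2: 0xA7 = 10100111 (10xxxxxx ✓), payload 100111.
Byte 3: 0xA4 = 10100100 (10xxxxxx ✓), payload 100100.
Byte 4: 0x92 = 10010010 (10xxxxxx ✓), payload 010010.
Concatenate: 000100111100100010010 = 0x27912 (21 bits → U+27912).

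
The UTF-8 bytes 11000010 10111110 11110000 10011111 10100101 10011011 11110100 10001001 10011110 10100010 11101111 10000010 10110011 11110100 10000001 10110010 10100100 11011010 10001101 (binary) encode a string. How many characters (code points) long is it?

6

Byte at offset 0: 0xC2 = 11000010 → 2-byte char (#1). Advance 2.
Byte at offset 2: 0xF0 = 11110000 → 4-byte char (#2). Advance 4.
Byte at offset 6: 0xF4 = 11110100 → 4-byte char (#3). Advance 4.
Byte at offset 10: 0xEF = 11101111 → 3-byte char (#4). Advance 3.
Byte at offset 13: 0xF4 = 11110100 → 4-byte char (#5). Advance 4.
Byte at offset 17: 0xDA = 11011010 → 2-byte char (#6). Advance 2.
Reached end at offset 19 after 6 code points.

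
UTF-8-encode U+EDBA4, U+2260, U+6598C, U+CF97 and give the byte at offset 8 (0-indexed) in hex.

U+EDBA4 → 4-byte form F3 AD AE A4 at offsets 0–3.
U+2260 → 3-byte form E2 89 A0 at offsets 4–6.
U+6598C → 4-byte form F1 A5 A6 8C at offsets 7–10.
Offset 8 falls in char 3's range; it's byte 2 of F1 A5 A6 8C = 0xA5.

0xA5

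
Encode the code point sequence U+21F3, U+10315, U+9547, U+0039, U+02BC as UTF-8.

E2 87 B3 F0 90 8C 95 E9 95 87 39 CA BC

U+21F3: 3-byte form → E2 87 B3.
U+10315: 4-byte form → F0 90 8C 95.
U+9547: 3-byte form → E9 95 87.
U+0039: 1-byte form → 39.
U+02BC: 2-byte form → CA BC.
Concatenated (13 bytes): E2 87 B3 F0 90 8C 95 E9 95 87 39 CA BC.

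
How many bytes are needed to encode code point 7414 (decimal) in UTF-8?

U+1CF6 = 0x1CF6. UTF-8 uses 1 byte below 0x80, 2 below 0x800, 3 below 0x10000, 4 up to 0x10FFFF. 0x1CF6 is in U+0800–U+FFFF → 3 bytes.

3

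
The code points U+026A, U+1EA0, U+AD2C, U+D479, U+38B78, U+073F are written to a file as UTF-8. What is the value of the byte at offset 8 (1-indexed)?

1-indexed offset 8 is 0-indexed offset 7.
U+026A → 2-byte form C9 AA at offsets 0–1.
U+1EA0 → 3-byte form E1 BA A0 at offsets 2–4.
U+AD2C → 3-byte form EA B4 AC at offsets 5–7.
Offset 7 falls in char 3's range; it's byte 3 of EA B4 AC = 0xAC.

0xAC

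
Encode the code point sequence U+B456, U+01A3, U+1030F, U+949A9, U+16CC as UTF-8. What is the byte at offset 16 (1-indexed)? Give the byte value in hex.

0x8C

1-indexed offset 16 is 0-indexed offset 15.
U+B456 → 3-byte form EB 91 96 at offsets 0–2.
U+01A3 → 2-byte form C6 A3 at offsets 3–4.
U+1030F → 4-byte form F0 90 8C 8F at offsets 5–8.
U+949A9 → 4-byte form F2 94 A6 A9 at offsets 9–12.
U+16CC → 3-byte form E1 9B 8C at offsets 13–15.
Offset 15 falls in char 5's range; it's byte 3 of E1 9B 8C = 0x8C.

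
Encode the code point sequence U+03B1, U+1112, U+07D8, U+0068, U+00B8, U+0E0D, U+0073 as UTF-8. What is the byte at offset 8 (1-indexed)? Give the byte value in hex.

1-indexed offset 8 is 0-indexed offset 7.
U+03B1 → 2-byte form CE B1 at offsets 0–1.
U+1112 → 3-byte form E1 84 92 at offsets 2–4.
U+07D8 → 2-byte form DF 98 at offsets 5–6.
U+0068 → 1-byte form 68 at offsets 7–7.
Offset 7 falls in char 4's range; it's byte 1 of 68 = 0x68.

0x68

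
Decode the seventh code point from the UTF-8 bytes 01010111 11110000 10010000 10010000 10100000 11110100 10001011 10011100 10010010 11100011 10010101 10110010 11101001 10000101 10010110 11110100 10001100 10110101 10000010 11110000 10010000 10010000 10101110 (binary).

U+1042E

Offset 0: leading byte 0x57 = 01010111 → 1-byte char #1 = 57.
Offset 1: leading byte 0xF0 = 11110000 → 4-byte char #2 = F0 90 90 A0.
Offset 5: leading byte 0xF4 = 11110100 → 4-byte char #3 = F4 8B 9C 92.
Offset 9: leading byte 0xE3 = 11100011 → 3-byte char #4 = E3 95 B2.
Offset 12: leading byte 0xE9 = 11101001 → 3-byte char #5 = E9 85 96.
Offset 15: leading byte 0xF4 = 11110100 → 4-byte char #6 = F4 8C B5 82.
Offset 19: leading byte 0xF0 = 11110000 → 4-byte char #7 = F0 90 90 AE.
Leading byte 0xF0 = 11110000 matches 11110xxx → 4-byte sequence.
Byte 1: 0xF0 = 11110000, payload 000 (3 bits).
Byte 2: 0x90 = 10010000 (10xxxxxx ✓), payload 010000.
Byte 3: 0x90 = 10010000 (10xxxxxx ✓), payload 010000.
Byte 4: 0xAE = 10101110 (10xxxxxx ✓), payload 101110.
Concatenate: 000010000010000101110 = 0x1042E (21 bits → U+1042E).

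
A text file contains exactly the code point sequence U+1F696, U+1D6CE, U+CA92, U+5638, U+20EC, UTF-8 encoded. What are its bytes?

U+1F696: 4-byte form → F0 9F 9A 96.
U+1D6CE: 4-byte form → F0 9D 9B 8E.
U+CA92: 3-byte form → EC AA 92.
U+5638: 3-byte form → E5 98 B8.
U+20EC: 3-byte form → E2 83 AC.
Concatenated (17 bytes): F0 9F 9A 96 F0 9D 9B 8E EC AA 92 E5 98 B8 E2 83 AC.

F0 9F 9A 96 F0 9D 9B 8E EC AA 92 E5 98 B8 E2 83 AC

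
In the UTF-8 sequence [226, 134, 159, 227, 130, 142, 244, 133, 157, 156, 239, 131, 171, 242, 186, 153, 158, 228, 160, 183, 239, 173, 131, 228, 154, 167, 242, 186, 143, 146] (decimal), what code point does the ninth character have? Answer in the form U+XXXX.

U+BA3D2

Offset 0: leading byte 0xE2 = 11100010 → 3-byte char #1 = E2 86 9F.
Offset 3: leading byte 0xE3 = 11100011 → 3-byte char #2 = E3 82 8E.
Offset 6: leading byte 0xF4 = 11110100 → 4-byte char #3 = F4 85 9D 9C.
Offset 10: leading byte 0xEF = 11101111 → 3-byte char #4 = EF 83 AB.
Offset 13: leading byte 0xF2 = 11110010 → 4-byte char #5 = F2 BA 99 9E.
Offset 17: leading byte 0xE4 = 11100100 → 3-byte char #6 = E4 A0 B7.
Offset 20: leading byte 0xEF = 11101111 → 3-byte char #7 = EF AD 83.
Offset 23: leading byte 0xE4 = 11100100 → 3-byte char #8 = E4 9A A7.
Offset 26: leading byte 0xF2 = 11110010 → 4-byte char #9 = F2 BA 8F 92.
Leading byte 0xF2 = 11110010 matches 11110xxx → 4-byte sequence.
Byte 1: 0xF2 = 11110010, payload 010 (3 bits).
Byte 2: 0xBA = 10111010 (10xxxxxx ✓), payload 111010.
Byte 3: 0x8F = 10001111 (10xxxxxx ✓), payload 001111.
Byte 4: 0x92 = 10010010 (10xxxxxx ✓), payload 010010.
Concatenate: 010111010001111010010 = 0xBA3D2 (21 bits → U+BA3D2).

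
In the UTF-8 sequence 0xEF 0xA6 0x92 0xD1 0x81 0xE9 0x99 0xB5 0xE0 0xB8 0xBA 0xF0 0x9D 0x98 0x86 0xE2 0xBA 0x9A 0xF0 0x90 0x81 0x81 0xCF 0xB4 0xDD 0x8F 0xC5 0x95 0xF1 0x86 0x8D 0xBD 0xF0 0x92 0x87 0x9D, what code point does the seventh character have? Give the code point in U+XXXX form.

Offset 0: leading byte 0xEF = 11101111 → 3-byte char #1 = EF A6 92.
Offset 3: leading byte 0xD1 = 11010001 → 2-byte char #2 = D1 81.
Offset 5: leading byte 0xE9 = 11101001 → 3-byte char #3 = E9 99 B5.
Offset 8: leading byte 0xE0 = 11100000 → 3-byte char #4 = E0 B8 BA.
Offset 11: leading byte 0xF0 = 11110000 → 4-byte char #5 = F0 9D 98 86.
Offset 15: leading byte 0xE2 = 11100010 → 3-byte char #6 = E2 BA 9A.
Offset 18: leading byte 0xF0 = 11110000 → 4-byte char #7 = F0 90 81 81.
Leading byte 0xF0 = 11110000 matches 11110xxx → 4-byte sequence.
Byte 1: 0xF0 = 11110000, payload 000 (3 bits).
Byte 2: 0x90 = 10010000 (10xxxxxx ✓), payload 010000.
Byte 3: 0x81 = 10000001 (10xxxxxx ✓), payload 000001.
Byte 4: 0x81 = 10000001 (10xxxxxx ✓), payload 000001.
Concatenate: 000010000000001000001 = 0x10041 (21 bits → U+10041).

U+10041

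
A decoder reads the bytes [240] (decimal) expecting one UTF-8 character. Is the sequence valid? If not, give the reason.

invalid (sequence truncated)

Leading byte 0xF0 = 11110000 → 4-byte form, but only 1 byte is present.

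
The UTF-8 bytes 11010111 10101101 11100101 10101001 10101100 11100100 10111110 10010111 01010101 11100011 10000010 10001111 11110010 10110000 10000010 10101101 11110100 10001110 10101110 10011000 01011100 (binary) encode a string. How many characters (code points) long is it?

8

Byte at offset 0: 0xD7 = 11010111 → 2-byte char (#1). Advance 2.
Byte at offset 2: 0xE5 = 11100101 → 3-byte char (#2). Advance 3.
Byte at offset 5: 0xE4 = 11100100 → 3-byte char (#3). Advance 3.
Byte at offset 8: 0x55 = 01010101 → 1-byte char (#4). Advance 1.
Byte at offset 9: 0xE3 = 11100011 → 3-byte char (#5). Advance 3.
Byte at offset 12: 0xF2 = 11110010 → 4-byte char (#6). Advance 4.
Byte at offset 16: 0xF4 = 11110100 → 4-byte char (#7). Advance 4.
Byte at offset 20: 0x5C = 01011100 → 1-byte char (#8). Advance 1.
Reached end at offset 21 after 8 code points.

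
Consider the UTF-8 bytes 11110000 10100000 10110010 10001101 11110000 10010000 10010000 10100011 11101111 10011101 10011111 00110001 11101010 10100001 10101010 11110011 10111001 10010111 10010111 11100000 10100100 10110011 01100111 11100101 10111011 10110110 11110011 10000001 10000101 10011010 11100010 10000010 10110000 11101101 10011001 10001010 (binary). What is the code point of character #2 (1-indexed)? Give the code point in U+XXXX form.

U+10423

Offset 0: leading byte 0xF0 = 11110000 → 4-byte char #1 = F0 A0 B2 8D.
Offset 4: leading byte 0xF0 = 11110000 → 4-byte char #2 = F0 90 90 A3.
Leading byte 0xF0 = 11110000 matches 11110xxx → 4-byte sequence.
Byte 1: 0xF0 = 11110000, payload 000 (3 bits).
Byte 2: 0x90 = 10010000 (10xxxxxx ✓), payload 010000.
Byte 3: 0x90 = 10010000 (10xxxxxx ✓), payload 010000.
Byte 4: 0xA3 = 10100011 (10xxxxxx ✓), payload 100011.
Concatenate: 000010000010000100011 = 0x10423 (21 bits → U+10423).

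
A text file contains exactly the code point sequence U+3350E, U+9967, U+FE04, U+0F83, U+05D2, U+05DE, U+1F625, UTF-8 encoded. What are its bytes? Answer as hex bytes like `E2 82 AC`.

U+3350E: 4-byte form → F0 B3 94 8E.
U+9967: 3-byte form → E9 A5 A7.
U+FE04: 3-byte form → EF B8 84.
U+0F83: 3-byte form → E0 BE 83.
U+05D2: 2-byte form → D7 92.
U+05DE: 2-byte form → D7 9E.
U+1F625: 4-byte form → F0 9F 98 A5.
Concatenated (21 bytes): F0 B3 94 8E E9 A5 A7 EF B8 84 E0 BE 83 D7 92 D7 9E F0 9F 98 A5.

F0 B3 94 8E E9 A5 A7 EF B8 84 E0 BE 83 D7 92 D7 9E F0 9F 98 A5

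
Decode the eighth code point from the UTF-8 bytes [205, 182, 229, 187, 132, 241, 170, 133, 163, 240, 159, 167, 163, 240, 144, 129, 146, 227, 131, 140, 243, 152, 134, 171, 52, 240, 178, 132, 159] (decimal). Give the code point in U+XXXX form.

U+0034

Offset 0: leading byte 0xCD = 11001101 → 2-byte char #1 = CD B6.
Offset 2: leading byte 0xE5 = 11100101 → 3-byte char #2 = E5 BB 84.
Offset 5: leading byte 0xF1 = 11110001 → 4-byte char #3 = F1 AA 85 A3.
Offset 9: leading byte 0xF0 = 11110000 → 4-byte char #4 = F0 9F A7 A3.
Offset 13: leading byte 0xF0 = 11110000 → 4-byte char #5 = F0 90 81 92.
Offset 17: leading byte 0xE3 = 11100011 → 3-byte char #6 = E3 83 8C.
Offset 20: leading byte 0xF3 = 11110011 → 4-byte char #7 = F3 98 86 AB.
Offset 24: leading byte 0x34 = 00110100 → 1-byte char #8 = 34.
Leading byte 0x34 = 00110100 matches 0xxxxxxx → 1-byte sequence.
Byte 1: 0x34 = 00110100, payload 0110100 (7 bits).
Concatenate: 0110100 = 0x34 (7 bits → U+0034).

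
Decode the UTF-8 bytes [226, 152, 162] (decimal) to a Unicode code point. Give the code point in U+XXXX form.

U+2622

Leading byte 0xE2 = 11100010 matches 1110xxxx → 3-byte sequence.
Byte 1: 0xE2 = 11100010, payload 0010 (4 bits).
Byte 2: 0x98 = 10011000 (10xxxxxx ✓), payload 011000.
Byte 3: 0xA2 = 10100010 (10xxxxxx ✓), payload 100010.
Concatenate: 0010011000100010 = 0x2622 (16 bits → U+2622).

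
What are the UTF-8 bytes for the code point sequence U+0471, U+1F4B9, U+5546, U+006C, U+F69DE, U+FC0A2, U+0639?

D1 B1 F0 9F 92 B9 E5 95 86 6C F3 B6 A7 9E F3 BC 82 A2 D8 B9

U+0471: 2-byte form → D1 B1.
U+1F4B9: 4-byte form → F0 9F 92 B9.
U+5546: 3-byte form → E5 95 86.
U+006C: 1-byte form → 6C.
U+F69DE: 4-byte form → F3 B6 A7 9E.
U+FC0A2: 4-byte form → F3 BC 82 A2.
U+0639: 2-byte form → D8 B9.
Concatenated (20 bytes): D1 B1 F0 9F 92 B9 E5 95 86 6C F3 B6 A7 9E F3 BC 82 A2 D8 B9.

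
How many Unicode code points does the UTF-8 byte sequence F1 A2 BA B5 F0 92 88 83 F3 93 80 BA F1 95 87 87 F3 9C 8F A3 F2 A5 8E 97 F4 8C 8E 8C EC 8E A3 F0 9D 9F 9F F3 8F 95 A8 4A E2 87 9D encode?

12

Byte at offset 0: 0xF1 = 11110001 → 4-byte char (#1). Advance 4.
Byte at offset 4: 0xF0 = 11110000 → 4-byte char (#2). Advance 4.
Byte at offset 8: 0xF3 = 11110011 → 4-byte char (#3). Advance 4.
Byte at offset 12: 0xF1 = 11110001 → 4-byte char (#4). Advance 4.
Byte at offset 16: 0xF3 = 11110011 → 4-byte char (#5). Advance 4.
Byte at offset 20: 0xF2 = 11110010 → 4-byte char (#6). Advance 4.
Byte at offset 24: 0xF4 = 11110100 → 4-byte char (#7). Advance 4.
Byte at offset 28: 0xEC = 11101100 → 3-byte char (#8). Advance 3.
Byte at offset 31: 0xF0 = 11110000 → 4-byte char (#9). Advance 4.
Byte at offset 35: 0xF3 = 11110011 → 4-byte char (#10). Advance 4.
Byte at offset 39: 0x4A = 01001010 → 1-byte char (#11). Advance 1.
Byte at offset 40: 0xE2 = 11100010 → 3-byte char (#12). Advance 3.
Reached end at offset 43 after 12 code points.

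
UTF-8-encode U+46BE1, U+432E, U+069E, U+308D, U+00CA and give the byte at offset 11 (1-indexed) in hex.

0x82

1-indexed offset 11 is 0-indexed offset 10.
U+46BE1 → 4-byte form F1 86 AF A1 at offsets 0–3.
U+432E → 3-byte form E4 8C AE at offsets 4–6.
U+069E → 2-byte form DA 9E at offsets 7–8.
U+308D → 3-byte form E3 82 8D at offsets 9–11.
Offset 10 falls in char 4's range; it's byte 2 of E3 82 8D = 0x82.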